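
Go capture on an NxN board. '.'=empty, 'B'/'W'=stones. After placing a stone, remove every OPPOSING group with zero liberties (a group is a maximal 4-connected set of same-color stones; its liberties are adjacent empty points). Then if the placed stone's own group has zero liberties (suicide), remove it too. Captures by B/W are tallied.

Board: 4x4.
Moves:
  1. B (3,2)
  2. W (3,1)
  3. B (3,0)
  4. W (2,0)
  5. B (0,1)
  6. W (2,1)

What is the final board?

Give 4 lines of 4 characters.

Move 1: B@(3,2) -> caps B=0 W=0
Move 2: W@(3,1) -> caps B=0 W=0
Move 3: B@(3,0) -> caps B=0 W=0
Move 4: W@(2,0) -> caps B=0 W=1
Move 5: B@(0,1) -> caps B=0 W=1
Move 6: W@(2,1) -> caps B=0 W=1

Answer: .B..
....
WW..
.WB.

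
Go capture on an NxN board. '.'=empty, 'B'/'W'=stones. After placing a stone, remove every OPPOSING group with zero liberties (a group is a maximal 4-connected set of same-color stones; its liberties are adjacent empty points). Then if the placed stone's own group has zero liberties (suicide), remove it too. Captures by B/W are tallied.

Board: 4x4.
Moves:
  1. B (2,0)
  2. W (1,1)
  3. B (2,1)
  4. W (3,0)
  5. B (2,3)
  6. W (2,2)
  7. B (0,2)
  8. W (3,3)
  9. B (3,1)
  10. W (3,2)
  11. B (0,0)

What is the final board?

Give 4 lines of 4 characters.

Move 1: B@(2,0) -> caps B=0 W=0
Move 2: W@(1,1) -> caps B=0 W=0
Move 3: B@(2,1) -> caps B=0 W=0
Move 4: W@(3,0) -> caps B=0 W=0
Move 5: B@(2,3) -> caps B=0 W=0
Move 6: W@(2,2) -> caps B=0 W=0
Move 7: B@(0,2) -> caps B=0 W=0
Move 8: W@(3,3) -> caps B=0 W=0
Move 9: B@(3,1) -> caps B=1 W=0
Move 10: W@(3,2) -> caps B=1 W=0
Move 11: B@(0,0) -> caps B=1 W=0

Answer: B.B.
.W..
BBWB
.BWW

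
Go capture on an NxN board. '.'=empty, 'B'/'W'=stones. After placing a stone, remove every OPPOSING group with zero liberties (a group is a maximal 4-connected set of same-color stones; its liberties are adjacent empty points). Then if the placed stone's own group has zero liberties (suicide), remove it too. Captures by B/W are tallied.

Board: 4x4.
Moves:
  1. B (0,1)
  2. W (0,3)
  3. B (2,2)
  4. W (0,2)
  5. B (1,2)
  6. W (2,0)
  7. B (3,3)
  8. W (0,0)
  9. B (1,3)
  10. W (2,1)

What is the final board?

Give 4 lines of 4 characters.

Move 1: B@(0,1) -> caps B=0 W=0
Move 2: W@(0,3) -> caps B=0 W=0
Move 3: B@(2,2) -> caps B=0 W=0
Move 4: W@(0,2) -> caps B=0 W=0
Move 5: B@(1,2) -> caps B=0 W=0
Move 6: W@(2,0) -> caps B=0 W=0
Move 7: B@(3,3) -> caps B=0 W=0
Move 8: W@(0,0) -> caps B=0 W=0
Move 9: B@(1,3) -> caps B=2 W=0
Move 10: W@(2,1) -> caps B=2 W=0

Answer: WB..
..BB
WWB.
...B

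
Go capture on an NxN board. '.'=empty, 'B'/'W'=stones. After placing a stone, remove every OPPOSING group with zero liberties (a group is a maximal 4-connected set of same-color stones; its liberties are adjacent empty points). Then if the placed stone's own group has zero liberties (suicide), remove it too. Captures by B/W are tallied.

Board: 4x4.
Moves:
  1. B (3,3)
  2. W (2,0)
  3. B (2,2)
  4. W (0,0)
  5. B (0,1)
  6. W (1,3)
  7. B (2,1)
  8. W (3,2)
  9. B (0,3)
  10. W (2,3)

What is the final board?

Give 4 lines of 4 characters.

Move 1: B@(3,3) -> caps B=0 W=0
Move 2: W@(2,0) -> caps B=0 W=0
Move 3: B@(2,2) -> caps B=0 W=0
Move 4: W@(0,0) -> caps B=0 W=0
Move 5: B@(0,1) -> caps B=0 W=0
Move 6: W@(1,3) -> caps B=0 W=0
Move 7: B@(2,1) -> caps B=0 W=0
Move 8: W@(3,2) -> caps B=0 W=0
Move 9: B@(0,3) -> caps B=0 W=0
Move 10: W@(2,3) -> caps B=0 W=1

Answer: WB.B
...W
WBBW
..W.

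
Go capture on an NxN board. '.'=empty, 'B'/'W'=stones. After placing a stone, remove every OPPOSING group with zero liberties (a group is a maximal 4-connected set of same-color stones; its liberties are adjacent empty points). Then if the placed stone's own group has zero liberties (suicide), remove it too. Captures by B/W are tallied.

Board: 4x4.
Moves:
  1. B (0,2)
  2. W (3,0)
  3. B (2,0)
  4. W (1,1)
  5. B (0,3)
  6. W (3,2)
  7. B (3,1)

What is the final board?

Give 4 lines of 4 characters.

Answer: ..BB
.W..
B...
.BW.

Derivation:
Move 1: B@(0,2) -> caps B=0 W=0
Move 2: W@(3,0) -> caps B=0 W=0
Move 3: B@(2,0) -> caps B=0 W=0
Move 4: W@(1,1) -> caps B=0 W=0
Move 5: B@(0,3) -> caps B=0 W=0
Move 6: W@(3,2) -> caps B=0 W=0
Move 7: B@(3,1) -> caps B=1 W=0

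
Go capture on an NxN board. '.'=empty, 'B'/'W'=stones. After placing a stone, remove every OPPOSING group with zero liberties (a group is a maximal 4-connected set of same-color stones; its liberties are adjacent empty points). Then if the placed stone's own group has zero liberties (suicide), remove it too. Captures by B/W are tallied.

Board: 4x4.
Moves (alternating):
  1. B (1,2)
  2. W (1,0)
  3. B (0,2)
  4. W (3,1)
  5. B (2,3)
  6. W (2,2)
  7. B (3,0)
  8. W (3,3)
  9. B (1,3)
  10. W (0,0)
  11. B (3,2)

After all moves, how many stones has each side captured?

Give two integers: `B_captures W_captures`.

Move 1: B@(1,2) -> caps B=0 W=0
Move 2: W@(1,0) -> caps B=0 W=0
Move 3: B@(0,2) -> caps B=0 W=0
Move 4: W@(3,1) -> caps B=0 W=0
Move 5: B@(2,3) -> caps B=0 W=0
Move 6: W@(2,2) -> caps B=0 W=0
Move 7: B@(3,0) -> caps B=0 W=0
Move 8: W@(3,3) -> caps B=0 W=0
Move 9: B@(1,3) -> caps B=0 W=0
Move 10: W@(0,0) -> caps B=0 W=0
Move 11: B@(3,2) -> caps B=1 W=0

Answer: 1 0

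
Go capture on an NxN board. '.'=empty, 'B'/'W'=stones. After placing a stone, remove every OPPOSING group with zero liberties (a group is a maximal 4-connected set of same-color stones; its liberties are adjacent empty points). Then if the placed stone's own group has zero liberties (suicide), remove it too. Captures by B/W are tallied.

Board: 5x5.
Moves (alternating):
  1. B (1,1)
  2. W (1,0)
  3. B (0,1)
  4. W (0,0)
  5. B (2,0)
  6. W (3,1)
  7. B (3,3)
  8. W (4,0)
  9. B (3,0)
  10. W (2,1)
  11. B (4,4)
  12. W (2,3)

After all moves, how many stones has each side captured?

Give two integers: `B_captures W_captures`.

Move 1: B@(1,1) -> caps B=0 W=0
Move 2: W@(1,0) -> caps B=0 W=0
Move 3: B@(0,1) -> caps B=0 W=0
Move 4: W@(0,0) -> caps B=0 W=0
Move 5: B@(2,0) -> caps B=2 W=0
Move 6: W@(3,1) -> caps B=2 W=0
Move 7: B@(3,3) -> caps B=2 W=0
Move 8: W@(4,0) -> caps B=2 W=0
Move 9: B@(3,0) -> caps B=2 W=0
Move 10: W@(2,1) -> caps B=2 W=0
Move 11: B@(4,4) -> caps B=2 W=0
Move 12: W@(2,3) -> caps B=2 W=0

Answer: 2 0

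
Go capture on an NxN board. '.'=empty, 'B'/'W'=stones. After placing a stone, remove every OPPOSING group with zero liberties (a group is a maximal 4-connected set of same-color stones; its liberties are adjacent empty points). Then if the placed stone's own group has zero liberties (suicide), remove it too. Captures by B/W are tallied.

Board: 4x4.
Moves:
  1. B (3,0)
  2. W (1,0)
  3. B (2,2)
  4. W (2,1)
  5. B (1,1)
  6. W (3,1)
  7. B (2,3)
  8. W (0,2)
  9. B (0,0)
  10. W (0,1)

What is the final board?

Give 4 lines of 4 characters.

Answer: .WW.
WB..
.WBB
BW..

Derivation:
Move 1: B@(3,0) -> caps B=0 W=0
Move 2: W@(1,0) -> caps B=0 W=0
Move 3: B@(2,2) -> caps B=0 W=0
Move 4: W@(2,1) -> caps B=0 W=0
Move 5: B@(1,1) -> caps B=0 W=0
Move 6: W@(3,1) -> caps B=0 W=0
Move 7: B@(2,3) -> caps B=0 W=0
Move 8: W@(0,2) -> caps B=0 W=0
Move 9: B@(0,0) -> caps B=0 W=0
Move 10: W@(0,1) -> caps B=0 W=1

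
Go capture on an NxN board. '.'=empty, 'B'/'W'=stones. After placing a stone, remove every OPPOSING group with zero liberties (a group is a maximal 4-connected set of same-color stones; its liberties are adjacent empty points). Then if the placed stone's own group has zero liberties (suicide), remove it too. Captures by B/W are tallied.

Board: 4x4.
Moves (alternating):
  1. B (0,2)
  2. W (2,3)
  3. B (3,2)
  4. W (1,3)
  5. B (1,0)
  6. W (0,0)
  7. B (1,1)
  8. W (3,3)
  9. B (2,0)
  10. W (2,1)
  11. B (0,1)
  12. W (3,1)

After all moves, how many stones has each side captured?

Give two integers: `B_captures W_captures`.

Move 1: B@(0,2) -> caps B=0 W=0
Move 2: W@(2,3) -> caps B=0 W=0
Move 3: B@(3,2) -> caps B=0 W=0
Move 4: W@(1,3) -> caps B=0 W=0
Move 5: B@(1,0) -> caps B=0 W=0
Move 6: W@(0,0) -> caps B=0 W=0
Move 7: B@(1,1) -> caps B=0 W=0
Move 8: W@(3,3) -> caps B=0 W=0
Move 9: B@(2,0) -> caps B=0 W=0
Move 10: W@(2,1) -> caps B=0 W=0
Move 11: B@(0,1) -> caps B=1 W=0
Move 12: W@(3,1) -> caps B=1 W=0

Answer: 1 0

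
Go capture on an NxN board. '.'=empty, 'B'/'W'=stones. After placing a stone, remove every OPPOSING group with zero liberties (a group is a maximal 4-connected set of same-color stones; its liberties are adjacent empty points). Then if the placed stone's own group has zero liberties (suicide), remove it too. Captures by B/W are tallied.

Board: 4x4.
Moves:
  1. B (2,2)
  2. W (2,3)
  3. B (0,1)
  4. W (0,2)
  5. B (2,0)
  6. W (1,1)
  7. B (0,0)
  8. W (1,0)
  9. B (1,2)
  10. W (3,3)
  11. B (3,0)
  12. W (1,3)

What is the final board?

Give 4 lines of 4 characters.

Answer: ..W.
WWBW
B.BW
B..W

Derivation:
Move 1: B@(2,2) -> caps B=0 W=0
Move 2: W@(2,3) -> caps B=0 W=0
Move 3: B@(0,1) -> caps B=0 W=0
Move 4: W@(0,2) -> caps B=0 W=0
Move 5: B@(2,0) -> caps B=0 W=0
Move 6: W@(1,1) -> caps B=0 W=0
Move 7: B@(0,0) -> caps B=0 W=0
Move 8: W@(1,0) -> caps B=0 W=2
Move 9: B@(1,2) -> caps B=0 W=2
Move 10: W@(3,3) -> caps B=0 W=2
Move 11: B@(3,0) -> caps B=0 W=2
Move 12: W@(1,3) -> caps B=0 W=2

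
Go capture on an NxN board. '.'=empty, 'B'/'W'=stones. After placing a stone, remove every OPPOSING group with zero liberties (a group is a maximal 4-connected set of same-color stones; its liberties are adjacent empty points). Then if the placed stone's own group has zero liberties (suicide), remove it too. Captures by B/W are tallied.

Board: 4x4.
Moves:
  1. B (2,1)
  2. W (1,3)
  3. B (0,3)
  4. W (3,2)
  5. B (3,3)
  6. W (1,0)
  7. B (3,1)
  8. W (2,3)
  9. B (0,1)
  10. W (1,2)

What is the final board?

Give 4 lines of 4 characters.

Answer: .B.B
W.WW
.B.W
.BW.

Derivation:
Move 1: B@(2,1) -> caps B=0 W=0
Move 2: W@(1,3) -> caps B=0 W=0
Move 3: B@(0,3) -> caps B=0 W=0
Move 4: W@(3,2) -> caps B=0 W=0
Move 5: B@(3,3) -> caps B=0 W=0
Move 6: W@(1,0) -> caps B=0 W=0
Move 7: B@(3,1) -> caps B=0 W=0
Move 8: W@(2,3) -> caps B=0 W=1
Move 9: B@(0,1) -> caps B=0 W=1
Move 10: W@(1,2) -> caps B=0 W=1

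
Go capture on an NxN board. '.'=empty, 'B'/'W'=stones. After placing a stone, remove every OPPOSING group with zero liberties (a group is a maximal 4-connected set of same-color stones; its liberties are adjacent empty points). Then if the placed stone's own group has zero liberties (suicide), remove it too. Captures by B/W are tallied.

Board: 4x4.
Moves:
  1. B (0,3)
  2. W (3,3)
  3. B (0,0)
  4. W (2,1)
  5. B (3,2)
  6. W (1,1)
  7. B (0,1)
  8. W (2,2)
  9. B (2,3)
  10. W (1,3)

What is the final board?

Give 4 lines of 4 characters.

Answer: BB.B
.W.W
.WWB
..B.

Derivation:
Move 1: B@(0,3) -> caps B=0 W=0
Move 2: W@(3,3) -> caps B=0 W=0
Move 3: B@(0,0) -> caps B=0 W=0
Move 4: W@(2,1) -> caps B=0 W=0
Move 5: B@(3,2) -> caps B=0 W=0
Move 6: W@(1,1) -> caps B=0 W=0
Move 7: B@(0,1) -> caps B=0 W=0
Move 8: W@(2,2) -> caps B=0 W=0
Move 9: B@(2,3) -> caps B=1 W=0
Move 10: W@(1,3) -> caps B=1 W=0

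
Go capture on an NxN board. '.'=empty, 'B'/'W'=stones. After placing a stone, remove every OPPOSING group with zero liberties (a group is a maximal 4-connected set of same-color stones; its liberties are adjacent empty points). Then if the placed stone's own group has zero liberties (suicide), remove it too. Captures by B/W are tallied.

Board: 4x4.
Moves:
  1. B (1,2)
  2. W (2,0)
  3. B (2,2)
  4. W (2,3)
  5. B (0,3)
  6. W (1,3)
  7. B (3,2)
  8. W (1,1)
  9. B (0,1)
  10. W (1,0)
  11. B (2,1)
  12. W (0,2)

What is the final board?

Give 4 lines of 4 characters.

Move 1: B@(1,2) -> caps B=0 W=0
Move 2: W@(2,0) -> caps B=0 W=0
Move 3: B@(2,2) -> caps B=0 W=0
Move 4: W@(2,3) -> caps B=0 W=0
Move 5: B@(0,3) -> caps B=0 W=0
Move 6: W@(1,3) -> caps B=0 W=0
Move 7: B@(3,2) -> caps B=0 W=0
Move 8: W@(1,1) -> caps B=0 W=0
Move 9: B@(0,1) -> caps B=0 W=0
Move 10: W@(1,0) -> caps B=0 W=0
Move 11: B@(2,1) -> caps B=0 W=0
Move 12: W@(0,2) -> caps B=0 W=1

Answer: .BW.
WWBW
WBBW
..B.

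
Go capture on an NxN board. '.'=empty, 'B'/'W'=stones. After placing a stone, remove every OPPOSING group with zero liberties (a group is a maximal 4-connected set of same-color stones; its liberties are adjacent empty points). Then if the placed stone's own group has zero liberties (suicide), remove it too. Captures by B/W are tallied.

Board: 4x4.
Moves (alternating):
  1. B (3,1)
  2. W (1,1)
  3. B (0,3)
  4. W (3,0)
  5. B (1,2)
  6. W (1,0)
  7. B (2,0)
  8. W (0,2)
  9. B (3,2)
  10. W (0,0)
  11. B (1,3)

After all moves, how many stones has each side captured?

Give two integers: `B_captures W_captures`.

Move 1: B@(3,1) -> caps B=0 W=0
Move 2: W@(1,1) -> caps B=0 W=0
Move 3: B@(0,3) -> caps B=0 W=0
Move 4: W@(3,0) -> caps B=0 W=0
Move 5: B@(1,2) -> caps B=0 W=0
Move 6: W@(1,0) -> caps B=0 W=0
Move 7: B@(2,0) -> caps B=1 W=0
Move 8: W@(0,2) -> caps B=1 W=0
Move 9: B@(3,2) -> caps B=1 W=0
Move 10: W@(0,0) -> caps B=1 W=0
Move 11: B@(1,3) -> caps B=1 W=0

Answer: 1 0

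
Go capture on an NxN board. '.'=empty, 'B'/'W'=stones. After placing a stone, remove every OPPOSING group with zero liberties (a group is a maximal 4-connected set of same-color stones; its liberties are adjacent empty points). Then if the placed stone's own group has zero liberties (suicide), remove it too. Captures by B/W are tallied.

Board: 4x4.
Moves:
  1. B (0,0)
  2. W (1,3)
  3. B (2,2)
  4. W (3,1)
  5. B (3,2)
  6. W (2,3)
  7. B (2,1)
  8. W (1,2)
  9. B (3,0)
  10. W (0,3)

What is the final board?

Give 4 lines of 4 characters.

Answer: B..W
..WW
.BBW
B.B.

Derivation:
Move 1: B@(0,0) -> caps B=0 W=0
Move 2: W@(1,3) -> caps B=0 W=0
Move 3: B@(2,2) -> caps B=0 W=0
Move 4: W@(3,1) -> caps B=0 W=0
Move 5: B@(3,2) -> caps B=0 W=0
Move 6: W@(2,3) -> caps B=0 W=0
Move 7: B@(2,1) -> caps B=0 W=0
Move 8: W@(1,2) -> caps B=0 W=0
Move 9: B@(3,0) -> caps B=1 W=0
Move 10: W@(0,3) -> caps B=1 W=0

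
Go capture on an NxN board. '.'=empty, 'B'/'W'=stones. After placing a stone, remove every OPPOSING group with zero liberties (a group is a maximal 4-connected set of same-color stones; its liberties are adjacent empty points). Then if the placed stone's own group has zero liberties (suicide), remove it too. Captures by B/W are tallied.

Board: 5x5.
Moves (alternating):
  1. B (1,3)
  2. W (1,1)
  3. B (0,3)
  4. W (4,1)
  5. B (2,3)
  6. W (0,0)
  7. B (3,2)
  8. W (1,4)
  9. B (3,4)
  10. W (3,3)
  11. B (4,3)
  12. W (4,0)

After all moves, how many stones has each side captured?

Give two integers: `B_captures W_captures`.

Answer: 1 0

Derivation:
Move 1: B@(1,3) -> caps B=0 W=0
Move 2: W@(1,1) -> caps B=0 W=0
Move 3: B@(0,3) -> caps B=0 W=0
Move 4: W@(4,1) -> caps B=0 W=0
Move 5: B@(2,3) -> caps B=0 W=0
Move 6: W@(0,0) -> caps B=0 W=0
Move 7: B@(3,2) -> caps B=0 W=0
Move 8: W@(1,4) -> caps B=0 W=0
Move 9: B@(3,4) -> caps B=0 W=0
Move 10: W@(3,3) -> caps B=0 W=0
Move 11: B@(4,3) -> caps B=1 W=0
Move 12: W@(4,0) -> caps B=1 W=0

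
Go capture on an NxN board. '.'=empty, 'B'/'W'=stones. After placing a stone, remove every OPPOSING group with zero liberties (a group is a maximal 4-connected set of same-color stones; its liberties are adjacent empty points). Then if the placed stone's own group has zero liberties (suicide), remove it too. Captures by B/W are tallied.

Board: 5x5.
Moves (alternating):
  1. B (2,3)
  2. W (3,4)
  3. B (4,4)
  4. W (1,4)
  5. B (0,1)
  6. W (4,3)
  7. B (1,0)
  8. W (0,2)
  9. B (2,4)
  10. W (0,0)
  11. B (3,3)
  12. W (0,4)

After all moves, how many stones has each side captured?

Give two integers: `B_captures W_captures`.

Move 1: B@(2,3) -> caps B=0 W=0
Move 2: W@(3,4) -> caps B=0 W=0
Move 3: B@(4,4) -> caps B=0 W=0
Move 4: W@(1,4) -> caps B=0 W=0
Move 5: B@(0,1) -> caps B=0 W=0
Move 6: W@(4,3) -> caps B=0 W=1
Move 7: B@(1,0) -> caps B=0 W=1
Move 8: W@(0,2) -> caps B=0 W=1
Move 9: B@(2,4) -> caps B=0 W=1
Move 10: W@(0,0) -> caps B=0 W=1
Move 11: B@(3,3) -> caps B=0 W=1
Move 12: W@(0,4) -> caps B=0 W=1

Answer: 0 1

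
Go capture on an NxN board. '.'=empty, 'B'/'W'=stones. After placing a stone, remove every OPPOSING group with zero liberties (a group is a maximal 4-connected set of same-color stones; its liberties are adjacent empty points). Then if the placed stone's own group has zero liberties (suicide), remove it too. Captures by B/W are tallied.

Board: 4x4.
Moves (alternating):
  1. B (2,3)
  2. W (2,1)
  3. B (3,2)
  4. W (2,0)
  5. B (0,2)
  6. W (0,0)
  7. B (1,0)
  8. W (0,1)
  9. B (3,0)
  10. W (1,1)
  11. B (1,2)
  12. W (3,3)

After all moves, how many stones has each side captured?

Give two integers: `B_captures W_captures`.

Answer: 0 1

Derivation:
Move 1: B@(2,3) -> caps B=0 W=0
Move 2: W@(2,1) -> caps B=0 W=0
Move 3: B@(3,2) -> caps B=0 W=0
Move 4: W@(2,0) -> caps B=0 W=0
Move 5: B@(0,2) -> caps B=0 W=0
Move 6: W@(0,0) -> caps B=0 W=0
Move 7: B@(1,0) -> caps B=0 W=0
Move 8: W@(0,1) -> caps B=0 W=0
Move 9: B@(3,0) -> caps B=0 W=0
Move 10: W@(1,1) -> caps B=0 W=1
Move 11: B@(1,2) -> caps B=0 W=1
Move 12: W@(3,3) -> caps B=0 W=1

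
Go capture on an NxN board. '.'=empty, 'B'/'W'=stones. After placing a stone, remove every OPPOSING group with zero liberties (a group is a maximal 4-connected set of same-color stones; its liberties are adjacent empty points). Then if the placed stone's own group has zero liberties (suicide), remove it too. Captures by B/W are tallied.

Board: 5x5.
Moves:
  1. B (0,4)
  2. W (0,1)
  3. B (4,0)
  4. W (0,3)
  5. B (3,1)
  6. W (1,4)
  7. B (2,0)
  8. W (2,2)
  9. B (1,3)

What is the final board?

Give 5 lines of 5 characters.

Answer: .W.W.
...BW
B.W..
.B...
B....

Derivation:
Move 1: B@(0,4) -> caps B=0 W=0
Move 2: W@(0,1) -> caps B=0 W=0
Move 3: B@(4,0) -> caps B=0 W=0
Move 4: W@(0,3) -> caps B=0 W=0
Move 5: B@(3,1) -> caps B=0 W=0
Move 6: W@(1,4) -> caps B=0 W=1
Move 7: B@(2,0) -> caps B=0 W=1
Move 8: W@(2,2) -> caps B=0 W=1
Move 9: B@(1,3) -> caps B=0 W=1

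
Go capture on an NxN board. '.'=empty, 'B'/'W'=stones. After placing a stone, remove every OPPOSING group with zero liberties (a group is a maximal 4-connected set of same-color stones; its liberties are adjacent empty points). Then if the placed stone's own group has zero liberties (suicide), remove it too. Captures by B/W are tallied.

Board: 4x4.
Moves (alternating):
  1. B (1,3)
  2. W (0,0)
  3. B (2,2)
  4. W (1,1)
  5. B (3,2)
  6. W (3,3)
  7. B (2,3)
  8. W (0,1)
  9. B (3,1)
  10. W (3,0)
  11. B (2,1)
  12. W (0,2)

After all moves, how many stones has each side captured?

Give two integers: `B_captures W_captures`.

Answer: 1 0

Derivation:
Move 1: B@(1,3) -> caps B=0 W=0
Move 2: W@(0,0) -> caps B=0 W=0
Move 3: B@(2,2) -> caps B=0 W=0
Move 4: W@(1,1) -> caps B=0 W=0
Move 5: B@(3,2) -> caps B=0 W=0
Move 6: W@(3,3) -> caps B=0 W=0
Move 7: B@(2,3) -> caps B=1 W=0
Move 8: W@(0,1) -> caps B=1 W=0
Move 9: B@(3,1) -> caps B=1 W=0
Move 10: W@(3,0) -> caps B=1 W=0
Move 11: B@(2,1) -> caps B=1 W=0
Move 12: W@(0,2) -> caps B=1 W=0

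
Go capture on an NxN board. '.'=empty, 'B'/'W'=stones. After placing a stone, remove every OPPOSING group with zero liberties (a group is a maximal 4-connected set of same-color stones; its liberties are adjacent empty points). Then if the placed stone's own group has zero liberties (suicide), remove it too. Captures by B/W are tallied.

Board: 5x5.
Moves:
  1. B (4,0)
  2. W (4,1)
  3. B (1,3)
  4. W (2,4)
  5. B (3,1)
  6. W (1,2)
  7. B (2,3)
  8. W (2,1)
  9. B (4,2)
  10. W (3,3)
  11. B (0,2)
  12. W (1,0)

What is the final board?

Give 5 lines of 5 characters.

Move 1: B@(4,0) -> caps B=0 W=0
Move 2: W@(4,1) -> caps B=0 W=0
Move 3: B@(1,3) -> caps B=0 W=0
Move 4: W@(2,4) -> caps B=0 W=0
Move 5: B@(3,1) -> caps B=0 W=0
Move 6: W@(1,2) -> caps B=0 W=0
Move 7: B@(2,3) -> caps B=0 W=0
Move 8: W@(2,1) -> caps B=0 W=0
Move 9: B@(4,2) -> caps B=1 W=0
Move 10: W@(3,3) -> caps B=1 W=0
Move 11: B@(0,2) -> caps B=1 W=0
Move 12: W@(1,0) -> caps B=1 W=0

Answer: ..B..
W.WB.
.W.BW
.B.W.
B.B..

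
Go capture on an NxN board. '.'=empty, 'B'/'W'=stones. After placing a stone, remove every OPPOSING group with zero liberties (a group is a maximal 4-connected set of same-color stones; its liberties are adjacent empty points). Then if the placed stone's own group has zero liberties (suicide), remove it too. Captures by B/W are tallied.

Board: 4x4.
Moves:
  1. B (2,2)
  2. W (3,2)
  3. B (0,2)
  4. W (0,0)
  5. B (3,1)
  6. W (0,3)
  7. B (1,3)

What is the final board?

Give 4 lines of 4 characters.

Move 1: B@(2,2) -> caps B=0 W=0
Move 2: W@(3,2) -> caps B=0 W=0
Move 3: B@(0,2) -> caps B=0 W=0
Move 4: W@(0,0) -> caps B=0 W=0
Move 5: B@(3,1) -> caps B=0 W=0
Move 6: W@(0,3) -> caps B=0 W=0
Move 7: B@(1,3) -> caps B=1 W=0

Answer: W.B.
...B
..B.
.BW.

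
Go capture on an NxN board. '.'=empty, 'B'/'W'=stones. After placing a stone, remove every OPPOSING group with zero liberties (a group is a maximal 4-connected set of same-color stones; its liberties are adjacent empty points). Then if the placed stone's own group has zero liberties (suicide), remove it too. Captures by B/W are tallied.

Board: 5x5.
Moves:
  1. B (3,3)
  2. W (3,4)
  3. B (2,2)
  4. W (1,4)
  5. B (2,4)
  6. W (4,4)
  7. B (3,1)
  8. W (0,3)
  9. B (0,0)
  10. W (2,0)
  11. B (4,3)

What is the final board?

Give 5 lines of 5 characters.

Answer: B..W.
....W
W.B.B
.B.B.
...B.

Derivation:
Move 1: B@(3,3) -> caps B=0 W=0
Move 2: W@(3,4) -> caps B=0 W=0
Move 3: B@(2,2) -> caps B=0 W=0
Move 4: W@(1,4) -> caps B=0 W=0
Move 5: B@(2,4) -> caps B=0 W=0
Move 6: W@(4,4) -> caps B=0 W=0
Move 7: B@(3,1) -> caps B=0 W=0
Move 8: W@(0,3) -> caps B=0 W=0
Move 9: B@(0,0) -> caps B=0 W=0
Move 10: W@(2,0) -> caps B=0 W=0
Move 11: B@(4,3) -> caps B=2 W=0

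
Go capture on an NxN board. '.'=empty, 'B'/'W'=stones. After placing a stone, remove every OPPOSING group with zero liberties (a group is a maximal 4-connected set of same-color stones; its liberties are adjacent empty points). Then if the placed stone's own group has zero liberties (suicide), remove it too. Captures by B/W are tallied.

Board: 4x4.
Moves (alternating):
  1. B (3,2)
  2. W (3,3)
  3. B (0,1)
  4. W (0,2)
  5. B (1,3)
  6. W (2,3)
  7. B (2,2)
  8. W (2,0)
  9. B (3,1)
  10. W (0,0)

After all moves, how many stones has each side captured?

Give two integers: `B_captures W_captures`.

Answer: 2 0

Derivation:
Move 1: B@(3,2) -> caps B=0 W=0
Move 2: W@(3,3) -> caps B=0 W=0
Move 3: B@(0,1) -> caps B=0 W=0
Move 4: W@(0,2) -> caps B=0 W=0
Move 5: B@(1,3) -> caps B=0 W=0
Move 6: W@(2,3) -> caps B=0 W=0
Move 7: B@(2,2) -> caps B=2 W=0
Move 8: W@(2,0) -> caps B=2 W=0
Move 9: B@(3,1) -> caps B=2 W=0
Move 10: W@(0,0) -> caps B=2 W=0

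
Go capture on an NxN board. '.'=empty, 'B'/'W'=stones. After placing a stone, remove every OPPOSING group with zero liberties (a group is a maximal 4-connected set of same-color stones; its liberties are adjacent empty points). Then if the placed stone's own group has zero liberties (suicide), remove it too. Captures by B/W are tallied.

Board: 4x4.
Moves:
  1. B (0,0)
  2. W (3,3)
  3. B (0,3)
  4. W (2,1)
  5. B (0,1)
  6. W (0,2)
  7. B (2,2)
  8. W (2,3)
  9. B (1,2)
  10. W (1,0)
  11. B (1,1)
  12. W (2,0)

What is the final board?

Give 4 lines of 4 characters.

Answer: BB.B
WBB.
WWBW
...W

Derivation:
Move 1: B@(0,0) -> caps B=0 W=0
Move 2: W@(3,3) -> caps B=0 W=0
Move 3: B@(0,3) -> caps B=0 W=0
Move 4: W@(2,1) -> caps B=0 W=0
Move 5: B@(0,1) -> caps B=0 W=0
Move 6: W@(0,2) -> caps B=0 W=0
Move 7: B@(2,2) -> caps B=0 W=0
Move 8: W@(2,3) -> caps B=0 W=0
Move 9: B@(1,2) -> caps B=1 W=0
Move 10: W@(1,0) -> caps B=1 W=0
Move 11: B@(1,1) -> caps B=1 W=0
Move 12: W@(2,0) -> caps B=1 W=0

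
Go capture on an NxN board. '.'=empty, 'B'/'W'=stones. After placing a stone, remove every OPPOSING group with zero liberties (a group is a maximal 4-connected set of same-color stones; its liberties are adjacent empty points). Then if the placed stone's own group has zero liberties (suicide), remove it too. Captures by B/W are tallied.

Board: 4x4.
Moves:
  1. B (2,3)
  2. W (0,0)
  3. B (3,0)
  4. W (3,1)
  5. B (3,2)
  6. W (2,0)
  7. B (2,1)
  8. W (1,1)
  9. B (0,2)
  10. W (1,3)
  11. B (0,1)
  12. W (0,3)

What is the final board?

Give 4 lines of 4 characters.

Move 1: B@(2,3) -> caps B=0 W=0
Move 2: W@(0,0) -> caps B=0 W=0
Move 3: B@(3,0) -> caps B=0 W=0
Move 4: W@(3,1) -> caps B=0 W=0
Move 5: B@(3,2) -> caps B=0 W=0
Move 6: W@(2,0) -> caps B=0 W=1
Move 7: B@(2,1) -> caps B=0 W=1
Move 8: W@(1,1) -> caps B=0 W=1
Move 9: B@(0,2) -> caps B=0 W=1
Move 10: W@(1,3) -> caps B=0 W=1
Move 11: B@(0,1) -> caps B=0 W=1
Move 12: W@(0,3) -> caps B=0 W=1

Answer: WBBW
.W.W
WB.B
.WB.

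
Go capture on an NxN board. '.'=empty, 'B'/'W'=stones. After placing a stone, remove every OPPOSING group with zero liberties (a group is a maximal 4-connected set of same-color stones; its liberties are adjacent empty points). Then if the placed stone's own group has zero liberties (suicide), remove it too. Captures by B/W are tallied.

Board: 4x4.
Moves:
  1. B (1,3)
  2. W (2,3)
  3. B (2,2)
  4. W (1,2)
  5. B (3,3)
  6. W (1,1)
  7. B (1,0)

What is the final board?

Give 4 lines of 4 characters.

Move 1: B@(1,3) -> caps B=0 W=0
Move 2: W@(2,3) -> caps B=0 W=0
Move 3: B@(2,2) -> caps B=0 W=0
Move 4: W@(1,2) -> caps B=0 W=0
Move 5: B@(3,3) -> caps B=1 W=0
Move 6: W@(1,1) -> caps B=1 W=0
Move 7: B@(1,0) -> caps B=1 W=0

Answer: ....
BWWB
..B.
...B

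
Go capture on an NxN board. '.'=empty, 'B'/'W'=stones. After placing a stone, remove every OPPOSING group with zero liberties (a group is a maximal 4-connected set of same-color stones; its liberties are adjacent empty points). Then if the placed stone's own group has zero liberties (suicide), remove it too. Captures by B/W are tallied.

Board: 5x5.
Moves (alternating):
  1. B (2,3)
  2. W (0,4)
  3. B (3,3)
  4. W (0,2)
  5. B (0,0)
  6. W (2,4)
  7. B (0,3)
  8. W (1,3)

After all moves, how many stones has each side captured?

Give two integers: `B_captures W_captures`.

Move 1: B@(2,3) -> caps B=0 W=0
Move 2: W@(0,4) -> caps B=0 W=0
Move 3: B@(3,3) -> caps B=0 W=0
Move 4: W@(0,2) -> caps B=0 W=0
Move 5: B@(0,0) -> caps B=0 W=0
Move 6: W@(2,4) -> caps B=0 W=0
Move 7: B@(0,3) -> caps B=0 W=0
Move 8: W@(1,3) -> caps B=0 W=1

Answer: 0 1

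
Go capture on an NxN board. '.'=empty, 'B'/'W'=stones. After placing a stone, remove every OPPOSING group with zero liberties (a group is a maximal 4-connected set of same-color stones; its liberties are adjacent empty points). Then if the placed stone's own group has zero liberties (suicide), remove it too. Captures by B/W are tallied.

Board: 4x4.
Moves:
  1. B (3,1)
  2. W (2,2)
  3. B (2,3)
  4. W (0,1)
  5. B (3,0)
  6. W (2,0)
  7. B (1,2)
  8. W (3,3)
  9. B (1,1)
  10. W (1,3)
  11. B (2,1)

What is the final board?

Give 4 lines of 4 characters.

Answer: .W..
.BBW
WBW.
BB.W

Derivation:
Move 1: B@(3,1) -> caps B=0 W=0
Move 2: W@(2,2) -> caps B=0 W=0
Move 3: B@(2,3) -> caps B=0 W=0
Move 4: W@(0,1) -> caps B=0 W=0
Move 5: B@(3,0) -> caps B=0 W=0
Move 6: W@(2,0) -> caps B=0 W=0
Move 7: B@(1,2) -> caps B=0 W=0
Move 8: W@(3,3) -> caps B=0 W=0
Move 9: B@(1,1) -> caps B=0 W=0
Move 10: W@(1,3) -> caps B=0 W=1
Move 11: B@(2,1) -> caps B=0 W=1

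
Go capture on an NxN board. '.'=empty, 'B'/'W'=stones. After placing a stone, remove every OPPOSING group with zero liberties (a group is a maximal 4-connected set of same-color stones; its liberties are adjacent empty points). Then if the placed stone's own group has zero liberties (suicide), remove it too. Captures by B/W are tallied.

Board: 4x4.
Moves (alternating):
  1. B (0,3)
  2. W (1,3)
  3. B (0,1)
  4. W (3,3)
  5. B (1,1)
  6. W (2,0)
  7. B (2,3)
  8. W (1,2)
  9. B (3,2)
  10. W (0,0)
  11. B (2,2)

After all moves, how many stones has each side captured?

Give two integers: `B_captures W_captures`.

Answer: 1 0

Derivation:
Move 1: B@(0,3) -> caps B=0 W=0
Move 2: W@(1,3) -> caps B=0 W=0
Move 3: B@(0,1) -> caps B=0 W=0
Move 4: W@(3,3) -> caps B=0 W=0
Move 5: B@(1,1) -> caps B=0 W=0
Move 6: W@(2,0) -> caps B=0 W=0
Move 7: B@(2,3) -> caps B=0 W=0
Move 8: W@(1,2) -> caps B=0 W=0
Move 9: B@(3,2) -> caps B=1 W=0
Move 10: W@(0,0) -> caps B=1 W=0
Move 11: B@(2,2) -> caps B=1 W=0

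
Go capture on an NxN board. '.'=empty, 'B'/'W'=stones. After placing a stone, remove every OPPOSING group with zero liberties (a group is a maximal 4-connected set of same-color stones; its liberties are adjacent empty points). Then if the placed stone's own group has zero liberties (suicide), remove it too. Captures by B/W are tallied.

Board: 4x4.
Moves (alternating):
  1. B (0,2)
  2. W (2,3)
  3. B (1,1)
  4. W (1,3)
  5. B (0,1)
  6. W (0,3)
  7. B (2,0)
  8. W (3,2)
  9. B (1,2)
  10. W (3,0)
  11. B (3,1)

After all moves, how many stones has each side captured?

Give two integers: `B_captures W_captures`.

Answer: 1 0

Derivation:
Move 1: B@(0,2) -> caps B=0 W=0
Move 2: W@(2,3) -> caps B=0 W=0
Move 3: B@(1,1) -> caps B=0 W=0
Move 4: W@(1,3) -> caps B=0 W=0
Move 5: B@(0,1) -> caps B=0 W=0
Move 6: W@(0,3) -> caps B=0 W=0
Move 7: B@(2,0) -> caps B=0 W=0
Move 8: W@(3,2) -> caps B=0 W=0
Move 9: B@(1,2) -> caps B=0 W=0
Move 10: W@(3,0) -> caps B=0 W=0
Move 11: B@(3,1) -> caps B=1 W=0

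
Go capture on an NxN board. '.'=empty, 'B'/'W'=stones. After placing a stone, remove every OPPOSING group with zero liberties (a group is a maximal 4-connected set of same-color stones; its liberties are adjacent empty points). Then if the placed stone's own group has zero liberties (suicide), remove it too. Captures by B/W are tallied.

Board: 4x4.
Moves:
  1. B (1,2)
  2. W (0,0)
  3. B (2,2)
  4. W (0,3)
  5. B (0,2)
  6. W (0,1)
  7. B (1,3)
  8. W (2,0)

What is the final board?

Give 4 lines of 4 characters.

Answer: WWB.
..BB
W.B.
....

Derivation:
Move 1: B@(1,2) -> caps B=0 W=0
Move 2: W@(0,0) -> caps B=0 W=0
Move 3: B@(2,2) -> caps B=0 W=0
Move 4: W@(0,3) -> caps B=0 W=0
Move 5: B@(0,2) -> caps B=0 W=0
Move 6: W@(0,1) -> caps B=0 W=0
Move 7: B@(1,3) -> caps B=1 W=0
Move 8: W@(2,0) -> caps B=1 W=0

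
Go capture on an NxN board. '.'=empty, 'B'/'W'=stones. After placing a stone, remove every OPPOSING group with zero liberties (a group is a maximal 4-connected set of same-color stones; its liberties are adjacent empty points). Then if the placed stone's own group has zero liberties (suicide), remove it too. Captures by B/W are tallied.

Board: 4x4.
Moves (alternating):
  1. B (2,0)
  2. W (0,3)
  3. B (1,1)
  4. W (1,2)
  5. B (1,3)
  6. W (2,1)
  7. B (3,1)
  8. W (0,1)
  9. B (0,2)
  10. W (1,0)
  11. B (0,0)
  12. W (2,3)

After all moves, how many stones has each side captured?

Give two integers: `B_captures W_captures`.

Move 1: B@(2,0) -> caps B=0 W=0
Move 2: W@(0,3) -> caps B=0 W=0
Move 3: B@(1,1) -> caps B=0 W=0
Move 4: W@(1,2) -> caps B=0 W=0
Move 5: B@(1,3) -> caps B=0 W=0
Move 6: W@(2,1) -> caps B=0 W=0
Move 7: B@(3,1) -> caps B=0 W=0
Move 8: W@(0,1) -> caps B=0 W=0
Move 9: B@(0,2) -> caps B=1 W=0
Move 10: W@(1,0) -> caps B=1 W=1
Move 11: B@(0,0) -> caps B=1 W=1
Move 12: W@(2,3) -> caps B=1 W=1

Answer: 1 1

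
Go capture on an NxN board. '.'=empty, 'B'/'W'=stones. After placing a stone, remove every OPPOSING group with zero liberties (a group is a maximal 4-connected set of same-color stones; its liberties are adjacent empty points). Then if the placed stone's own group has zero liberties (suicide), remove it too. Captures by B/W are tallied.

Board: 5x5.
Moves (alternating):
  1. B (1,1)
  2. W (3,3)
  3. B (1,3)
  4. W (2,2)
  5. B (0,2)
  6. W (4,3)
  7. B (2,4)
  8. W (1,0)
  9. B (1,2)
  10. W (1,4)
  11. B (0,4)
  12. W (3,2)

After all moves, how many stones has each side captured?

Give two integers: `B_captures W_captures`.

Answer: 1 0

Derivation:
Move 1: B@(1,1) -> caps B=0 W=0
Move 2: W@(3,3) -> caps B=0 W=0
Move 3: B@(1,3) -> caps B=0 W=0
Move 4: W@(2,2) -> caps B=0 W=0
Move 5: B@(0,2) -> caps B=0 W=0
Move 6: W@(4,3) -> caps B=0 W=0
Move 7: B@(2,4) -> caps B=0 W=0
Move 8: W@(1,0) -> caps B=0 W=0
Move 9: B@(1,2) -> caps B=0 W=0
Move 10: W@(1,4) -> caps B=0 W=0
Move 11: B@(0,4) -> caps B=1 W=0
Move 12: W@(3,2) -> caps B=1 W=0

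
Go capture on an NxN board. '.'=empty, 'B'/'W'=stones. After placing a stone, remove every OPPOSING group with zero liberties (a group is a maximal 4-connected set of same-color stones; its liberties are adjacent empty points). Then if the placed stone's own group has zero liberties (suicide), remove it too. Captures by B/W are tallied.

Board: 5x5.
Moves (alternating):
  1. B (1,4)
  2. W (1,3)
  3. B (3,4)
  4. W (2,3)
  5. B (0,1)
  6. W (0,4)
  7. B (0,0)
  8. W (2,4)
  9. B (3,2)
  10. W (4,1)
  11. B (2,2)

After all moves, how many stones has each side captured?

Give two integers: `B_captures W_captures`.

Move 1: B@(1,4) -> caps B=0 W=0
Move 2: W@(1,3) -> caps B=0 W=0
Move 3: B@(3,4) -> caps B=0 W=0
Move 4: W@(2,3) -> caps B=0 W=0
Move 5: B@(0,1) -> caps B=0 W=0
Move 6: W@(0,4) -> caps B=0 W=0
Move 7: B@(0,0) -> caps B=0 W=0
Move 8: W@(2,4) -> caps B=0 W=1
Move 9: B@(3,2) -> caps B=0 W=1
Move 10: W@(4,1) -> caps B=0 W=1
Move 11: B@(2,2) -> caps B=0 W=1

Answer: 0 1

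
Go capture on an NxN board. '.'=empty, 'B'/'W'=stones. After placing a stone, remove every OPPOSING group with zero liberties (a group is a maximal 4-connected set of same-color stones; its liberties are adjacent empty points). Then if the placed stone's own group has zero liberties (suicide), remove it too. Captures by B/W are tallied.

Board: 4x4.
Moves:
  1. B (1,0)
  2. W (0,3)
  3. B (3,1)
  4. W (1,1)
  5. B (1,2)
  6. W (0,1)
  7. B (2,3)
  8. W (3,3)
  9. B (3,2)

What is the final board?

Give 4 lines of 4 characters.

Answer: .W.W
BWB.
...B
.BB.

Derivation:
Move 1: B@(1,0) -> caps B=0 W=0
Move 2: W@(0,3) -> caps B=0 W=0
Move 3: B@(3,1) -> caps B=0 W=0
Move 4: W@(1,1) -> caps B=0 W=0
Move 5: B@(1,2) -> caps B=0 W=0
Move 6: W@(0,1) -> caps B=0 W=0
Move 7: B@(2,3) -> caps B=0 W=0
Move 8: W@(3,3) -> caps B=0 W=0
Move 9: B@(3,2) -> caps B=1 W=0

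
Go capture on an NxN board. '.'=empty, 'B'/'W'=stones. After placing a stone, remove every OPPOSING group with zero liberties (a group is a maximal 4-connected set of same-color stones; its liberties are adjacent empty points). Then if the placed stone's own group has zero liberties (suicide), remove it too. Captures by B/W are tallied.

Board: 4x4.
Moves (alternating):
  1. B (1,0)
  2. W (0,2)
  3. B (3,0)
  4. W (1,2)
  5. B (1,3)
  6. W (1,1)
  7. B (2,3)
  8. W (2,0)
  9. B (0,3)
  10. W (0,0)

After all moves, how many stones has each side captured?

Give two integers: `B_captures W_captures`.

Answer: 0 1

Derivation:
Move 1: B@(1,0) -> caps B=0 W=0
Move 2: W@(0,2) -> caps B=0 W=0
Move 3: B@(3,0) -> caps B=0 W=0
Move 4: W@(1,2) -> caps B=0 W=0
Move 5: B@(1,3) -> caps B=0 W=0
Move 6: W@(1,1) -> caps B=0 W=0
Move 7: B@(2,3) -> caps B=0 W=0
Move 8: W@(2,0) -> caps B=0 W=0
Move 9: B@(0,3) -> caps B=0 W=0
Move 10: W@(0,0) -> caps B=0 W=1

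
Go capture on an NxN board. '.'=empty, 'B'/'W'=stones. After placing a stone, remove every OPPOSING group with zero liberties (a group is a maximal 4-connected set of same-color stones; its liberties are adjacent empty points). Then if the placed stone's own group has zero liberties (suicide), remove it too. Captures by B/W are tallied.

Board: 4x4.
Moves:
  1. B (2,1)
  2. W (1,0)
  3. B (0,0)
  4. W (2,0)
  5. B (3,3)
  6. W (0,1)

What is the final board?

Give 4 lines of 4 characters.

Move 1: B@(2,1) -> caps B=0 W=0
Move 2: W@(1,0) -> caps B=0 W=0
Move 3: B@(0,0) -> caps B=0 W=0
Move 4: W@(2,0) -> caps B=0 W=0
Move 5: B@(3,3) -> caps B=0 W=0
Move 6: W@(0,1) -> caps B=0 W=1

Answer: .W..
W...
WB..
...B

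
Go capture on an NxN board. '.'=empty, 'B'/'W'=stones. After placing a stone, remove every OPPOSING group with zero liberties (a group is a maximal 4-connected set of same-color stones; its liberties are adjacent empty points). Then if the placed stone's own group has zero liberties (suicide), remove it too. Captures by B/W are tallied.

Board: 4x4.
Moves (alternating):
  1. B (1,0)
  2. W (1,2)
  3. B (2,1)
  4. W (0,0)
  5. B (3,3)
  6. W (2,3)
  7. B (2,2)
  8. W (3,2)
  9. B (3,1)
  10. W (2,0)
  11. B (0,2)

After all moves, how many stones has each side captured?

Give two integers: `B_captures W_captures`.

Answer: 0 1

Derivation:
Move 1: B@(1,0) -> caps B=0 W=0
Move 2: W@(1,2) -> caps B=0 W=0
Move 3: B@(2,1) -> caps B=0 W=0
Move 4: W@(0,0) -> caps B=0 W=0
Move 5: B@(3,3) -> caps B=0 W=0
Move 6: W@(2,3) -> caps B=0 W=0
Move 7: B@(2,2) -> caps B=0 W=0
Move 8: W@(3,2) -> caps B=0 W=1
Move 9: B@(3,1) -> caps B=0 W=1
Move 10: W@(2,0) -> caps B=0 W=1
Move 11: B@(0,2) -> caps B=0 W=1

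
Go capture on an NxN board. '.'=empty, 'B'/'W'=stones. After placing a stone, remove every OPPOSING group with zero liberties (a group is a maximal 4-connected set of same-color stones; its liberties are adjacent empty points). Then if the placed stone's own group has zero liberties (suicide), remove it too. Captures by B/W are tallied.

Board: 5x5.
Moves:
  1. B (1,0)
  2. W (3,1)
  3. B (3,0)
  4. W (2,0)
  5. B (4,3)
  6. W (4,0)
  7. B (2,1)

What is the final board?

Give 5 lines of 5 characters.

Answer: .....
B....
WB...
.W...
W..B.

Derivation:
Move 1: B@(1,0) -> caps B=0 W=0
Move 2: W@(3,1) -> caps B=0 W=0
Move 3: B@(3,0) -> caps B=0 W=0
Move 4: W@(2,0) -> caps B=0 W=0
Move 5: B@(4,3) -> caps B=0 W=0
Move 6: W@(4,0) -> caps B=0 W=1
Move 7: B@(2,1) -> caps B=0 W=1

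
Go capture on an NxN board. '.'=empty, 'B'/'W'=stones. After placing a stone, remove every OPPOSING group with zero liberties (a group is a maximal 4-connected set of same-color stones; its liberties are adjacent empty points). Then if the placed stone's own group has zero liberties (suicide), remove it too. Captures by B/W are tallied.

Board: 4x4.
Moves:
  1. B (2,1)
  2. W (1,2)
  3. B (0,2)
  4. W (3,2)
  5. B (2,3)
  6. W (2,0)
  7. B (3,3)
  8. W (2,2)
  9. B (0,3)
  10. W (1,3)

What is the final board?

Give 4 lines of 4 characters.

Answer: ..BB
..WW
WBW.
..W.

Derivation:
Move 1: B@(2,1) -> caps B=0 W=0
Move 2: W@(1,2) -> caps B=0 W=0
Move 3: B@(0,2) -> caps B=0 W=0
Move 4: W@(3,2) -> caps B=0 W=0
Move 5: B@(2,3) -> caps B=0 W=0
Move 6: W@(2,0) -> caps B=0 W=0
Move 7: B@(3,3) -> caps B=0 W=0
Move 8: W@(2,2) -> caps B=0 W=0
Move 9: B@(0,3) -> caps B=0 W=0
Move 10: W@(1,3) -> caps B=0 W=2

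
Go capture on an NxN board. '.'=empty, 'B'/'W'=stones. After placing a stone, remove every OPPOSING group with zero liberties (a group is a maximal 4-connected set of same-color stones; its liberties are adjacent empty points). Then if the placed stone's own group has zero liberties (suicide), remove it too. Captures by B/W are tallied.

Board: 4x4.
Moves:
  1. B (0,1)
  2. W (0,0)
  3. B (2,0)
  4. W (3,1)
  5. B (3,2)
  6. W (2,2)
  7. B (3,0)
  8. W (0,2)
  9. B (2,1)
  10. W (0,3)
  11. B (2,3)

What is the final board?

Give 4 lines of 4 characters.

Move 1: B@(0,1) -> caps B=0 W=0
Move 2: W@(0,0) -> caps B=0 W=0
Move 3: B@(2,0) -> caps B=0 W=0
Move 4: W@(3,1) -> caps B=0 W=0
Move 5: B@(3,2) -> caps B=0 W=0
Move 6: W@(2,2) -> caps B=0 W=0
Move 7: B@(3,0) -> caps B=0 W=0
Move 8: W@(0,2) -> caps B=0 W=0
Move 9: B@(2,1) -> caps B=1 W=0
Move 10: W@(0,3) -> caps B=1 W=0
Move 11: B@(2,3) -> caps B=1 W=0

Answer: WBWW
....
BBWB
B.B.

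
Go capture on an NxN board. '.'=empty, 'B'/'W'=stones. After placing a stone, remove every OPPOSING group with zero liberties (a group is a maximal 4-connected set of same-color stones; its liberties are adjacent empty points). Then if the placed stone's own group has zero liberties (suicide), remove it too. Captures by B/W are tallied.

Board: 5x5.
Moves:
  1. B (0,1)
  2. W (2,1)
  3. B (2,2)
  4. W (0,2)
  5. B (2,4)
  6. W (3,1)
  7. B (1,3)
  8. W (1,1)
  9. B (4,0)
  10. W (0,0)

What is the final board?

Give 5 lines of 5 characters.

Move 1: B@(0,1) -> caps B=0 W=0
Move 2: W@(2,1) -> caps B=0 W=0
Move 3: B@(2,2) -> caps B=0 W=0
Move 4: W@(0,2) -> caps B=0 W=0
Move 5: B@(2,4) -> caps B=0 W=0
Move 6: W@(3,1) -> caps B=0 W=0
Move 7: B@(1,3) -> caps B=0 W=0
Move 8: W@(1,1) -> caps B=0 W=0
Move 9: B@(4,0) -> caps B=0 W=0
Move 10: W@(0,0) -> caps B=0 W=1

Answer: W.W..
.W.B.
.WB.B
.W...
B....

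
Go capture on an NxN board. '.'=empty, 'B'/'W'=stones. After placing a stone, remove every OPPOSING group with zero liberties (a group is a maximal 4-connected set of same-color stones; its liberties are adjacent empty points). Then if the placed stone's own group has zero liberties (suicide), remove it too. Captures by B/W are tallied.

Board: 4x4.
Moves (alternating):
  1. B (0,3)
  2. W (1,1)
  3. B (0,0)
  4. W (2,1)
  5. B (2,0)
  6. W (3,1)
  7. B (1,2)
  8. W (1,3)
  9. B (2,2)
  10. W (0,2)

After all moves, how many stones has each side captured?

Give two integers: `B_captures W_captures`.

Move 1: B@(0,3) -> caps B=0 W=0
Move 2: W@(1,1) -> caps B=0 W=0
Move 3: B@(0,0) -> caps B=0 W=0
Move 4: W@(2,1) -> caps B=0 W=0
Move 5: B@(2,0) -> caps B=0 W=0
Move 6: W@(3,1) -> caps B=0 W=0
Move 7: B@(1,2) -> caps B=0 W=0
Move 8: W@(1,3) -> caps B=0 W=0
Move 9: B@(2,2) -> caps B=0 W=0
Move 10: W@(0,2) -> caps B=0 W=1

Answer: 0 1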